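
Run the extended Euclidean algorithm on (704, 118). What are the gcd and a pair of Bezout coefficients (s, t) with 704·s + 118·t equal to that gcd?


Euclidean algorithm on (704, 118) — divide until remainder is 0:
  704 = 5 · 118 + 114
  118 = 1 · 114 + 4
  114 = 28 · 4 + 2
  4 = 2 · 2 + 0
gcd(704, 118) = 2.
Track Bezout coefficients alongside the remainders: start with r₀ = 704 = a·1 + b·0 (s = 1, t = 0) and r₁ = 118 = a·0 + b·1 (s = 0, t = 1); each new remainder r_{k+1} = r_{k-1} − q_k·r_k inherits s_{k+1} = s_{k-1} − q_k·s_k, t_{k+1} = t_{k-1} − q_k·t_k, so r_k = a·s_k + b·t_k at every step:
  q = 5: r = 114, s = 1 − 5·0 = 1, t = 0 − 5·1 = -5  (check: 704·1 + 118·(-5) = 114)
  q = 1: r = 4, s = 0 − 1·1 = -1, t = 1 − 1·(-5) = 6  (check: 704·(-1) + 118·6 = 4)
  q = 28: r = 2, s = 1 − 28·(-1) = 29, t = -5 − 28·6 = -173  (check: 704·29 + 118·(-173) = 2)
The row with r = 2 (the gcd) gives the Bezout coefficients s = 29, t = -173.
Result: 704 · (29) + 118 · (-173) = 2.

gcd(704, 118) = 2; s = 29, t = -173 (check: 704·29 + 118·(-173) = 2).


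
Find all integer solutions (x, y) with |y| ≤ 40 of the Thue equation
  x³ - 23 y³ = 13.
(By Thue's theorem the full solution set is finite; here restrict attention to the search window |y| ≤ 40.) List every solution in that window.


The equation is x³ - 23y³ = 13. For fixed y, x³ = 23·y³ + 13, so a solution requires the RHS to be a perfect cube.
Strategy: iterate y from -40 to 40, compute RHS = 23·y³ + 13, and check whether it is a (positive or negative) perfect cube.
Check small values of y:
  y = 0: RHS = 13 is not a perfect cube.
  y = 1: RHS = 36 is not a perfect cube.
  y = -1: RHS = -10 is not a perfect cube.
  y = 2: RHS = 197 is not a perfect cube.
  y = -2: RHS = -171 is not a perfect cube.
  y = 3: RHS = 634 is not a perfect cube.
  y = -3: RHS = -608 is not a perfect cube.
Continuing the search up to |y| = 40 finds no solutions either.
No (x, y) in the scanned range satisfies the equation.

No integer solutions with |y| ≤ 40.


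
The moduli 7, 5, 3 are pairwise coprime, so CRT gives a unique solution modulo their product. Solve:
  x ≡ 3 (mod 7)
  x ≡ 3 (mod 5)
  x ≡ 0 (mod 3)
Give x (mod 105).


Moduli 7, 5, 3 are pairwise coprime; by CRT there is a unique solution modulo M = 7 · 5 · 3 = 105.
Solve pairwise, accumulating the modulus:
  Start with x ≡ 3 (mod 7).
  Combine with x ≡ 3 (mod 5): since gcd(7, 5) = 1, we get a unique residue mod 35.
    Write x = 3 + 7·t and substitute into x ≡ 3 (mod 5): 7·t ≡ 3 − 3 = 0 (mod 5).
    Reduce coefficients mod 5: 2·t ≡ 0 (mod 5).
    The inverse of 2 mod 5 is 3 (since 2·3 = 6 = 1·5 + 1), so t ≡ 3·0 = 0 ≡ 0 (mod 5).
    Then x = 3 + 7·0 = 3, valid modulo lcm(7, 5) = 35: x ≡ 3 (mod 35).
  Combine with x ≡ 0 (mod 3): since gcd(35, 3) = 1, we get a unique residue mod 105.
    Write x = 3 + 35·t and substitute into x ≡ 0 (mod 3): 35·t ≡ 0 − 3 = -3 (mod 3).
    Reduce coefficients mod 3: 2·t ≡ 0 (mod 3).
    The inverse of 2 mod 3 is 2 (since 2·2 = 4 = 1·3 + 1), so t ≡ 2·0 = 0 ≡ 0 (mod 3).
    Then x = 3 + 35·0 = 3, valid modulo lcm(35, 3) = 105: x ≡ 3 (mod 105).
Verify: 3 mod 7 = 3 ✓, 3 mod 5 = 3 ✓, 3 mod 3 = 0 ✓.

x ≡ 3 (mod 105).


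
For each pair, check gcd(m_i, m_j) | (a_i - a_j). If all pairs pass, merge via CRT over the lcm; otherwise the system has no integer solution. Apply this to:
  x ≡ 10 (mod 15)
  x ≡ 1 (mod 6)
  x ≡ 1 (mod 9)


Moduli 15, 6, 9 are not pairwise coprime, so CRT works modulo lcm(m_i) when all pairwise compatibility conditions hold.
Pairwise compatibility: gcd(m_i, m_j) must divide a_i - a_j for every pair.
Merge one congruence at a time:
  Start: x ≡ 10 (mod 15).
  Combine with x ≡ 1 (mod 6): gcd(15, 6) = 3; 1 - 10 = -9, which IS divisible by 3, so compatible.
    Write x = 10 + 15·t and substitute into x ≡ 1 (mod 6): 15·t ≡ 1 − 10 = -9 (mod 6).
    Divide the congruence (and modulus) by g = 3: 5·t ≡ -3 (mod 2).
    Reduce coefficients mod 2: 1·t ≡ 1 (mod 2).
    So t ≡ 1 (mod 2).
    Then x = 10 + 15·1 = 25, valid modulo lcm(15, 6) = 30: x ≡ 25 (mod 30).
  Combine with x ≡ 1 (mod 9): gcd(30, 9) = 3; 1 - 25 = -24, which IS divisible by 3, so compatible.
    Write x = 25 + 30·t and substitute into x ≡ 1 (mod 9): 30·t ≡ 1 − 25 = -24 (mod 9).
    Divide the congruence (and modulus) by g = 3: 10·t ≡ -8 (mod 3).
    Reduce coefficients mod 3: 1·t ≡ 1 (mod 3).
    So t ≡ 1 (mod 3).
    Then x = 25 + 30·1 = 55, valid modulo lcm(30, 9) = 90: x ≡ 55 (mod 90).
Verify: 55 mod 15 = 10, 55 mod 6 = 1, 55 mod 9 = 1.

x ≡ 55 (mod 90).


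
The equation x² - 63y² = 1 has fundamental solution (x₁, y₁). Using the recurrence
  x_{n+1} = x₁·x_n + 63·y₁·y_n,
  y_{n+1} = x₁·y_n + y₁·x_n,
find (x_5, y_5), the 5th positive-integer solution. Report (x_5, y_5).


Step 1: Find the fundamental solution (x₁, y₁) of x² - 63y² = 1.
  Expand √63 as a continued fraction. a₀ = ⌊√63⌋ = 7; iterate m_{k+1} = d_k·a_k − m_k, d_{k+1} = (63 − m_{k+1}²)/d_k, a_{k+1} = ⌊(a₀ + m_{k+1})/d_{k+1}⌋ (starting m₀ = 0, d₀ = 1), with convergents p_k = a_k·p_{k-1} + p_{k-2}, q_k = a_k·q_{k-1} + q_{k-2} (p₋₁ = 1, q₋₁ = 0):
  k = 0: a₀ = 7; p₀/q₀ = 7/1; p₀² − 63·q₀² = 49 − 63 = -14.
  k = 1: m = 7, d = 14, a = ⌊(7 + 7)/14⌋ = 1; p/q = (1·7 + 1)/(1·1 + 0) = 8/1; p² − 63·q² = 64 − 63 = 1.
  The first convergent with p² − 63·q² = 1 gives the fundamental solution (x₁, y₁) = (8, 1).
Step 2: Apply the recurrence (x_{n+1}, y_{n+1}) = (x₁x_n + 63y₁y_n, x₁y_n + y₁x_n) repeatedly.
  From (x_1, y_1) = (8, 1): x_2 = 8·8 + 63·1·1 = 127; y_2 = 8·1 + 1·8 = 16.
  From (x_2, y_2) = (127, 16): x_3 = 8·127 + 63·1·16 = 2024; y_3 = 8·16 + 1·127 = 255.
  From (x_3, y_3) = (2024, 255): x_4 = 8·2024 + 63·1·255 = 32257; y_4 = 8·255 + 1·2024 = 4064.
  From (x_4, y_4) = (32257, 4064): x_5 = 8·32257 + 63·1·4064 = 514088; y_5 = 8·4064 + 1·32257 = 64769.
Step 3: Verify x_5² - 63·y_5² = 264286471744 - 264286471743 = 1 (should be 1). ✓

(x_1, y_1) = (8, 1); (x_5, y_5) = (514088, 64769).


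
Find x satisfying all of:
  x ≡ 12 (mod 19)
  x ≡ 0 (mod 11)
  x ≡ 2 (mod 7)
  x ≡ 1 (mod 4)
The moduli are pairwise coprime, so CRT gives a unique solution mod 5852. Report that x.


Product of moduli M = 19 · 11 · 7 · 4 = 5852.
Merge one congruence at a time:
  Start: x ≡ 12 (mod 19).
  Combine with x ≡ 0 (mod 11); new modulus lcm = 209.
    Write x = 12 + 19·t and substitute into x ≡ 0 (mod 11): 19·t ≡ 0 − 12 = -12 (mod 11).
    Reduce coefficients mod 11: 8·t ≡ 10 (mod 11).
    The inverse of 8 mod 11 is 7 (since 8·7 = 56 = 5·11 + 1), so t ≡ 7·10 = 70 ≡ 4 (mod 11).
    Then x = 12 + 19·4 = 88, valid modulo lcm(19, 11) = 209: x ≡ 88 (mod 209).
  Combine with x ≡ 2 (mod 7); new modulus lcm = 1463.
    Write x = 88 + 209·t and substitute into x ≡ 2 (mod 7): 209·t ≡ 2 − 88 = -86 (mod 7).
    Reduce coefficients mod 7: 6·t ≡ 5 (mod 7).
    The inverse of 6 mod 7 is 6 (since 6·6 = 36 = 5·7 + 1), so t ≡ 6·5 = 30 ≡ 2 (mod 7).
    Then x = 88 + 209·2 = 506, valid modulo lcm(209, 7) = 1463: x ≡ 506 (mod 1463).
  Combine with x ≡ 1 (mod 4); new modulus lcm = 5852.
    Write x = 506 + 1463·t and substitute into x ≡ 1 (mod 4): 1463·t ≡ 1 − 506 = -505 (mod 4).
    Reduce coefficients mod 4: 3·t ≡ 3 (mod 4).
    The inverse of 3 mod 4 is 3 (since 3·3 = 9 = 2·4 + 1), so t ≡ 3·3 = 9 ≡ 1 (mod 4).
    Then x = 506 + 1463·1 = 1969, valid modulo lcm(1463, 4) = 5852: x ≡ 1969 (mod 5852).
Verify against each original: 1969 mod 19 = 12, 1969 mod 11 = 0, 1969 mod 7 = 2, 1969 mod 4 = 1.

x ≡ 1969 (mod 5852).


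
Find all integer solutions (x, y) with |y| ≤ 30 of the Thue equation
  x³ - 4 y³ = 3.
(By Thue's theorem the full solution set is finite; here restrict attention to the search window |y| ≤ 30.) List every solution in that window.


The equation is x³ - 4y³ = 3. For fixed y, x³ = 4·y³ + 3, so a solution requires the RHS to be a perfect cube.
Strategy: iterate y from -30 to 30, compute RHS = 4·y³ + 3, and check whether it is a (positive or negative) perfect cube.
Check small values of y:
  y = 0: RHS = 3 is not a perfect cube.
  y = 1: RHS = 7 is not a perfect cube.
  y = -1: RHS = -1 = (-1)³ ⇒ x = -1 works.
  y = 2: RHS = 35 is not a perfect cube.
  y = -2: RHS = -29 is not a perfect cube.
  y = 3: RHS = 111 is not a perfect cube.
  y = -3: RHS = -105 is not a perfect cube.
Continuing the search up to |y| = 30 finds no further solutions beyond those listed.
Collected solutions: (-1, -1).

Solutions (with |y| ≤ 30): (-1, -1).


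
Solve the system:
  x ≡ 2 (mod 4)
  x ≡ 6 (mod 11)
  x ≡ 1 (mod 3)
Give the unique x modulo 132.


Moduli 4, 11, 3 are pairwise coprime; by CRT there is a unique solution modulo M = 4 · 11 · 3 = 132.
Solve pairwise, accumulating the modulus:
  Start with x ≡ 2 (mod 4).
  Combine with x ≡ 6 (mod 11): since gcd(4, 11) = 1, we get a unique residue mod 44.
    Write x = 2 + 4·t and substitute into x ≡ 6 (mod 11): 4·t ≡ 6 − 2 = 4 (mod 11).
    The inverse of 4 mod 11 is 3 (since 4·3 = 12 = 1·11 + 1), so t ≡ 3·4 = 12 ≡ 1 (mod 11).
    Then x = 2 + 4·1 = 6, valid modulo lcm(4, 11) = 44: x ≡ 6 (mod 44).
  Combine with x ≡ 1 (mod 3): since gcd(44, 3) = 1, we get a unique residue mod 132.
    Write x = 6 + 44·t and substitute into x ≡ 1 (mod 3): 44·t ≡ 1 − 6 = -5 (mod 3).
    Reduce coefficients mod 3: 2·t ≡ 1 (mod 3).
    The inverse of 2 mod 3 is 2 (since 2·2 = 4 = 1·3 + 1), so t ≡ 2·1 = 2 ≡ 2 (mod 3).
    Then x = 6 + 44·2 = 94, valid modulo lcm(44, 3) = 132: x ≡ 94 (mod 132).
Verify: 94 mod 4 = 2 ✓, 94 mod 11 = 6 ✓, 94 mod 3 = 1 ✓.

x ≡ 94 (mod 132).


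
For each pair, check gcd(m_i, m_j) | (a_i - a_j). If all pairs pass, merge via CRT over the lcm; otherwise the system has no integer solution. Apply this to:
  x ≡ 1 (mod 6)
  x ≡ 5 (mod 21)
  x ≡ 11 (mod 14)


Moduli 6, 21, 14 are not pairwise coprime, so CRT works modulo lcm(m_i) when all pairwise compatibility conditions hold.
Pairwise compatibility: gcd(m_i, m_j) must divide a_i - a_j for every pair.
Merge one congruence at a time:
  Start: x ≡ 1 (mod 6).
  Combine with x ≡ 5 (mod 21): gcd(6, 21) = 3, and 5 - 1 = 4 is NOT divisible by 3.
    ⇒ system is inconsistent (no integer solution).

No solution (the system is inconsistent).


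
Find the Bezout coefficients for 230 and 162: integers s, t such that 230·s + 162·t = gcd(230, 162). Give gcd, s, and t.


Euclidean algorithm on (230, 162) — divide until remainder is 0:
  230 = 1 · 162 + 68
  162 = 2 · 68 + 26
  68 = 2 · 26 + 16
  26 = 1 · 16 + 10
  16 = 1 · 10 + 6
  10 = 1 · 6 + 4
  6 = 1 · 4 + 2
  4 = 2 · 2 + 0
gcd(230, 162) = 2.
Track Bezout coefficients alongside the remainders: start with r₀ = 230 = a·1 + b·0 (s = 1, t = 0) and r₁ = 162 = a·0 + b·1 (s = 0, t = 1); each new remainder r_{k+1} = r_{k-1} − q_k·r_k inherits s_{k+1} = s_{k-1} − q_k·s_k, t_{k+1} = t_{k-1} − q_k·t_k, so r_k = a·s_k + b·t_k at every step:
  q = 1: r = 68, s = 1 − 1·0 = 1, t = 0 − 1·1 = -1  (check: 230·1 + 162·(-1) = 68)
  q = 2: r = 26, s = 0 − 2·1 = -2, t = 1 − 2·(-1) = 3  (check: 230·(-2) + 162·3 = 26)
  q = 2: r = 16, s = 1 − 2·(-2) = 5, t = -1 − 2·3 = -7  (check: 230·5 + 162·(-7) = 16)
  q = 1: r = 10, s = -2 − 1·5 = -7, t = 3 − 1·(-7) = 10  (check: 230·(-7) + 162·10 = 10)
  q = 1: r = 6, s = 5 − 1·(-7) = 12, t = -7 − 1·10 = -17  (check: 230·12 + 162·(-17) = 6)
  q = 1: r = 4, s = -7 − 1·12 = -19, t = 10 − 1·(-17) = 27  (check: 230·(-19) + 162·27 = 4)
  q = 1: r = 2, s = 12 − 1·(-19) = 31, t = -17 − 1·27 = -44  (check: 230·31 + 162·(-44) = 2)
The row with r = 2 (the gcd) gives the Bezout coefficients s = 31, t = -44.
Result: 230 · (31) + 162 · (-44) = 2.

gcd(230, 162) = 2; s = 31, t = -44 (check: 230·31 + 162·(-44) = 2).


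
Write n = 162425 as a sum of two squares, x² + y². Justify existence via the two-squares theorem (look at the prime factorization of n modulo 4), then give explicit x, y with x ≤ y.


Step 1: Factor n = 162425 = 5^2 · 73 · 89.
Step 2: Check the mod-4 condition on each prime factor: 5 ≡ 1 (mod 4), exponent 2; 73 ≡ 1 (mod 4), exponent 1; 89 ≡ 1 (mod 4), exponent 1.
All primes ≡ 3 (mod 4) appear to even exponent (or don't appear), so by the two-squares theorem n IS expressible as a sum of two squares.
Step 3: Build a representation. Group n = k² · m with k = 5 and m = 73 · 89 = 6497 (a product of primes ≡ 1 (mod 4)); a representation of m scales to one of n via (k·x)² + (k·y)² = k²(x² + y²). Each prime p ≡ 1 (mod 4) is itself a sum of two squares; find a² by testing p − a² for a perfect square:
  73: 73 − 1² = 72, 73 − 2² = 69, 73 − 3² = 64 = 8² ⇒ 73 = 3² + 8².
  89: 89 − 1² = 88, 89 − 2² = 85, 89 − 3² = 80, 89 − 4² = 73, 89 − 5² = 64 = 8² ⇒ 89 = 5² + 8².
  Combine using the Brahmagupta–Fibonacci identity (a² + b²)(c² + d²) = (ac − bd)² + (ad + bc)² = (ac + bd)² + (ad − bc)²:
  73 · 89 = 6497: from (3² + 8²)(5² + 8²), take (3·5 − 8·8, 3·8 + 8·5) = (15 − 64, 24 + 40) = (-49, 64); dropping signs (only squares matter) gives (49, 64); check 49² + 64² = 2401 + 4096 = 6497 ✓.
  Scale by k = 5: (5·49, 5·64) = (245, 320).
Step 4: Order so x ≤ y and verify: 245² + 320² = 60025 + 102400 = 162425 = n. ✓

n = 162425 = 245² + 320² (one valid representation with x ≤ y).


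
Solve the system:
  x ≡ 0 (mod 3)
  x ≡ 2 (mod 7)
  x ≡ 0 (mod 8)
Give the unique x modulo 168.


Moduli 3, 7, 8 are pairwise coprime; by CRT there is a unique solution modulo M = 3 · 7 · 8 = 168.
Solve pairwise, accumulating the modulus:
  Start with x ≡ 0 (mod 3).
  Combine with x ≡ 2 (mod 7): since gcd(3, 7) = 1, we get a unique residue mod 21.
    Write x = 0 + 3·t and substitute into x ≡ 2 (mod 7): 3·t ≡ 2 − 0 = 2 (mod 7).
    The inverse of 3 mod 7 is 5 (since 3·5 = 15 = 2·7 + 1), so t ≡ 5·2 = 10 ≡ 3 (mod 7).
    Then x = 0 + 3·3 = 9, valid modulo lcm(3, 7) = 21: x ≡ 9 (mod 21).
  Combine with x ≡ 0 (mod 8): since gcd(21, 8) = 1, we get a unique residue mod 168.
    Write x = 9 + 21·t and substitute into x ≡ 0 (mod 8): 21·t ≡ 0 − 9 = -9 (mod 8).
    Reduce coefficients mod 8: 5·t ≡ 7 (mod 8).
    The inverse of 5 mod 8 is 5 (since 5·5 = 25 = 3·8 + 1), so t ≡ 5·7 = 35 ≡ 3 (mod 8).
    Then x = 9 + 21·3 = 72, valid modulo lcm(21, 8) = 168: x ≡ 72 (mod 168).
Verify: 72 mod 3 = 0 ✓, 72 mod 7 = 2 ✓, 72 mod 8 = 0 ✓.

x ≡ 72 (mod 168).


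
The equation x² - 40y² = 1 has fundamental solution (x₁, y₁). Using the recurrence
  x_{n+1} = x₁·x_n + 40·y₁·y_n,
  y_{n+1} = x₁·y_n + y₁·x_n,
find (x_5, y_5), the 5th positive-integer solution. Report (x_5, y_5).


Step 1: Find the fundamental solution (x₁, y₁) of x² - 40y² = 1.
  Expand √40 as a continued fraction. a₀ = ⌊√40⌋ = 6; iterate m_{k+1} = d_k·a_k − m_k, d_{k+1} = (40 − m_{k+1}²)/d_k, a_{k+1} = ⌊(a₀ + m_{k+1})/d_{k+1}⌋ (starting m₀ = 0, d₀ = 1), with convergents p_k = a_k·p_{k-1} + p_{k-2}, q_k = a_k·q_{k-1} + q_{k-2} (p₋₁ = 1, q₋₁ = 0):
  k = 0: a₀ = 6; p₀/q₀ = 6/1; p₀² − 40·q₀² = 36 − 40 = -4.
  k = 1: m = 6, d = 4, a = ⌊(6 + 6)/4⌋ = 3; p/q = (3·6 + 1)/(3·1 + 0) = 19/3; p² − 40·q² = 361 − 360 = 1.
  The first convergent with p² − 40·q² = 1 gives the fundamental solution (x₁, y₁) = (19, 3).
Step 2: Apply the recurrence (x_{n+1}, y_{n+1}) = (x₁x_n + 40y₁y_n, x₁y_n + y₁x_n) repeatedly.
  From (x_1, y_1) = (19, 3): x_2 = 19·19 + 40·3·3 = 721; y_2 = 19·3 + 3·19 = 114.
  From (x_2, y_2) = (721, 114): x_3 = 19·721 + 40·3·114 = 27379; y_3 = 19·114 + 3·721 = 4329.
  From (x_3, y_3) = (27379, 4329): x_4 = 19·27379 + 40·3·4329 = 1039681; y_4 = 19·4329 + 3·27379 = 164388.
  From (x_4, y_4) = (1039681, 164388): x_5 = 19·1039681 + 40·3·164388 = 39480499; y_5 = 19·164388 + 3·1039681 = 6242415.
Step 3: Verify x_5² - 40·y_5² = 1558709801289001 - 1558709801289000 = 1 (should be 1). ✓

(x_1, y_1) = (19, 3); (x_5, y_5) = (39480499, 6242415).


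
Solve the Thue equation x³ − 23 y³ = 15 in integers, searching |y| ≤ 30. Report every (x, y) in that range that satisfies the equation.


The equation is x³ - 23y³ = 15. For fixed y, x³ = 23·y³ + 15, so a solution requires the RHS to be a perfect cube.
Strategy: iterate y from -30 to 30, compute RHS = 23·y³ + 15, and check whether it is a (positive or negative) perfect cube.
Check small values of y:
  y = 0: RHS = 15 is not a perfect cube.
  y = 1: RHS = 38 is not a perfect cube.
  y = -1: RHS = -8 = (-2)³ ⇒ x = -2 works.
  y = 2: RHS = 199 is not a perfect cube.
  y = -2: RHS = -169 is not a perfect cube.
  y = 3: RHS = 636 is not a perfect cube.
  y = -3: RHS = -606 is not a perfect cube.
Continuing the search up to |y| = 30 finds no further solutions beyond those listed.
Collected solutions: (-2, -1).

Solutions (with |y| ≤ 30): (-2, -1).


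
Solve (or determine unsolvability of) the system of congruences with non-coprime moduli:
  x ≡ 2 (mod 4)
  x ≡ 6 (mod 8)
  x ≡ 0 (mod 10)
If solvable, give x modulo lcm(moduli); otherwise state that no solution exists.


Moduli 4, 8, 10 are not pairwise coprime, so CRT works modulo lcm(m_i) when all pairwise compatibility conditions hold.
Pairwise compatibility: gcd(m_i, m_j) must divide a_i - a_j for every pair.
Merge one congruence at a time:
  Start: x ≡ 2 (mod 4).
  Combine with x ≡ 6 (mod 8): gcd(4, 8) = 4; 6 - 2 = 4, which IS divisible by 4, so compatible.
    Write x = 2 + 4·t and substitute into x ≡ 6 (mod 8): 4·t ≡ 6 − 2 = 4 (mod 8).
    Divide the congruence (and modulus) by g = 4: 1·t ≡ 1 (mod 2).
    So t ≡ 1 (mod 2).
    Then x = 2 + 4·1 = 6, valid modulo lcm(4, 8) = 8: x ≡ 6 (mod 8).
  Combine with x ≡ 0 (mod 10): gcd(8, 10) = 2; 0 - 6 = -6, which IS divisible by 2, so compatible.
    Write x = 6 + 8·t and substitute into x ≡ 0 (mod 10): 8·t ≡ 0 − 6 = -6 (mod 10).
    Divide the congruence (and modulus) by g = 2: 4·t ≡ -3 (mod 5).
    Reduce coefficients mod 5: 4·t ≡ 2 (mod 5).
    The inverse of 4 mod 5 is 4 (since 4·4 = 16 = 3·5 + 1), so t ≡ 4·2 = 8 ≡ 3 (mod 5).
    Then x = 6 + 8·3 = 30, valid modulo lcm(8, 10) = 40: x ≡ 30 (mod 40).
Verify: 30 mod 4 = 2, 30 mod 8 = 6, 30 mod 10 = 0.

x ≡ 30 (mod 40).


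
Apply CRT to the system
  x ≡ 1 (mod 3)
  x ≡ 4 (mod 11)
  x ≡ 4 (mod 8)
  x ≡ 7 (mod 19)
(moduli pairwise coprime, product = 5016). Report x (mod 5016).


Product of moduli M = 3 · 11 · 8 · 19 = 5016.
Merge one congruence at a time:
  Start: x ≡ 1 (mod 3).
  Combine with x ≡ 4 (mod 11); new modulus lcm = 33.
    Write x = 1 + 3·t and substitute into x ≡ 4 (mod 11): 3·t ≡ 4 − 1 = 3 (mod 11).
    The inverse of 3 mod 11 is 4 (since 3·4 = 12 = 1·11 + 1), so t ≡ 4·3 = 12 ≡ 1 (mod 11).
    Then x = 1 + 3·1 = 4, valid modulo lcm(3, 11) = 33: x ≡ 4 (mod 33).
  Combine with x ≡ 4 (mod 8); new modulus lcm = 264.
    Write x = 4 + 33·t and substitute into x ≡ 4 (mod 8): 33·t ≡ 4 − 4 = 0 (mod 8).
    Reduce coefficients mod 8: 1·t ≡ 0 (mod 8).
    So t ≡ 0 (mod 8).
    Then x = 4 + 33·0 = 4, valid modulo lcm(33, 8) = 264: x ≡ 4 (mod 264).
  Combine with x ≡ 7 (mod 19); new modulus lcm = 5016.
    Write x = 4 + 264·t and substitute into x ≡ 7 (mod 19): 264·t ≡ 7 − 4 = 3 (mod 19).
    Reduce coefficients mod 19: 17·t ≡ 3 (mod 19).
    The inverse of 17 mod 19 is 9 (since 17·9 = 153 = 8·19 + 1), so t ≡ 9·3 = 27 ≡ 8 (mod 19).
    Then x = 4 + 264·8 = 2116, valid modulo lcm(264, 19) = 5016: x ≡ 2116 (mod 5016).
Verify against each original: 2116 mod 3 = 1, 2116 mod 11 = 4, 2116 mod 8 = 4, 2116 mod 19 = 7.

x ≡ 2116 (mod 5016).


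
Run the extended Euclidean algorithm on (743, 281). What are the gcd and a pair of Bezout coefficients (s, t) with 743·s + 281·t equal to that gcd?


Euclidean algorithm on (743, 281) — divide until remainder is 0:
  743 = 2 · 281 + 181
  281 = 1 · 181 + 100
  181 = 1 · 100 + 81
  100 = 1 · 81 + 19
  81 = 4 · 19 + 5
  19 = 3 · 5 + 4
  5 = 1 · 4 + 1
  4 = 4 · 1 + 0
gcd(743, 281) = 1.
Track Bezout coefficients alongside the remainders: start with r₀ = 743 = a·1 + b·0 (s = 1, t = 0) and r₁ = 281 = a·0 + b·1 (s = 0, t = 1); each new remainder r_{k+1} = r_{k-1} − q_k·r_k inherits s_{k+1} = s_{k-1} − q_k·s_k, t_{k+1} = t_{k-1} − q_k·t_k, so r_k = a·s_k + b·t_k at every step:
  q = 2: r = 181, s = 1 − 2·0 = 1, t = 0 − 2·1 = -2  (check: 743·1 + 281·(-2) = 181)
  q = 1: r = 100, s = 0 − 1·1 = -1, t = 1 − 1·(-2) = 3  (check: 743·(-1) + 281·3 = 100)
  q = 1: r = 81, s = 1 − 1·(-1) = 2, t = -2 − 1·3 = -5  (check: 743·2 + 281·(-5) = 81)
  q = 1: r = 19, s = -1 − 1·2 = -3, t = 3 − 1·(-5) = 8  (check: 743·(-3) + 281·8 = 19)
  q = 4: r = 5, s = 2 − 4·(-3) = 14, t = -5 − 4·8 = -37  (check: 743·14 + 281·(-37) = 5)
  q = 3: r = 4, s = -3 − 3·14 = -45, t = 8 − 3·(-37) = 119  (check: 743·(-45) + 281·119 = 4)
  q = 1: r = 1, s = 14 − 1·(-45) = 59, t = -37 − 1·119 = -156  (check: 743·59 + 281·(-156) = 1)
The row with r = 1 (the gcd) gives the Bezout coefficients s = 59, t = -156.
Result: 743 · (59) + 281 · (-156) = 1.

gcd(743, 281) = 1; s = 59, t = -156 (check: 743·59 + 281·(-156) = 1).


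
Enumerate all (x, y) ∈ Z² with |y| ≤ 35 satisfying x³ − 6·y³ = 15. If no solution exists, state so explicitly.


The equation is x³ - 6y³ = 15. For fixed y, x³ = 6·y³ + 15, so a solution requires the RHS to be a perfect cube.
Strategy: iterate y from -35 to 35, compute RHS = 6·y³ + 15, and check whether it is a (positive or negative) perfect cube.
Check small values of y:
  y = 0: RHS = 15 is not a perfect cube.
  y = 1: RHS = 21 is not a perfect cube.
  y = -1: RHS = 9 is not a perfect cube.
  y = 2: RHS = 63 is not a perfect cube.
  y = -2: RHS = -33 is not a perfect cube.
  y = 3: RHS = 177 is not a perfect cube.
  y = -3: RHS = -147 is not a perfect cube.
Continuing the search up to |y| = 35 finds no solutions either.
No (x, y) in the scanned range satisfies the equation.

No integer solutions with |y| ≤ 35.


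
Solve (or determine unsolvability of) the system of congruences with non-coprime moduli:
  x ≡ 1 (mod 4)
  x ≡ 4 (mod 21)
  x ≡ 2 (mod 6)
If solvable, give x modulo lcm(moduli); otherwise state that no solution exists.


Moduli 4, 21, 6 are not pairwise coprime, so CRT works modulo lcm(m_i) when all pairwise compatibility conditions hold.
Pairwise compatibility: gcd(m_i, m_j) must divide a_i - a_j for every pair.
Merge one congruence at a time:
  Start: x ≡ 1 (mod 4).
  Combine with x ≡ 4 (mod 21): gcd(4, 21) = 1; 4 - 1 = 3, which IS divisible by 1, so compatible.
    Write x = 1 + 4·t and substitute into x ≡ 4 (mod 21): 4·t ≡ 4 − 1 = 3 (mod 21).
    The inverse of 4 mod 21 is 16 (since 4·16 = 64 = 3·21 + 1), so t ≡ 16·3 = 48 ≡ 6 (mod 21).
    Then x = 1 + 4·6 = 25, valid modulo lcm(4, 21) = 84: x ≡ 25 (mod 84).
  Combine with x ≡ 2 (mod 6): gcd(84, 6) = 6, and 2 - 25 = -23 is NOT divisible by 6.
    ⇒ system is inconsistent (no integer solution).

No solution (the system is inconsistent).


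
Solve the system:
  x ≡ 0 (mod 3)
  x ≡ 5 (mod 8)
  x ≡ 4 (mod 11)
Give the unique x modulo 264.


Moduli 3, 8, 11 are pairwise coprime; by CRT there is a unique solution modulo M = 3 · 8 · 11 = 264.
Solve pairwise, accumulating the modulus:
  Start with x ≡ 0 (mod 3).
  Combine with x ≡ 5 (mod 8): since gcd(3, 8) = 1, we get a unique residue mod 24.
    Write x = 0 + 3·t and substitute into x ≡ 5 (mod 8): 3·t ≡ 5 − 0 = 5 (mod 8).
    The inverse of 3 mod 8 is 3 (since 3·3 = 9 = 1·8 + 1), so t ≡ 3·5 = 15 ≡ 7 (mod 8).
    Then x = 0 + 3·7 = 21, valid modulo lcm(3, 8) = 24: x ≡ 21 (mod 24).
  Combine with x ≡ 4 (mod 11): since gcd(24, 11) = 1, we get a unique residue mod 264.
    Write x = 21 + 24·t and substitute into x ≡ 4 (mod 11): 24·t ≡ 4 − 21 = -17 (mod 11).
    Reduce coefficients mod 11: 2·t ≡ 5 (mod 11).
    The inverse of 2 mod 11 is 6 (since 2·6 = 12 = 1·11 + 1), so t ≡ 6·5 = 30 ≡ 8 (mod 11).
    Then x = 21 + 24·8 = 213, valid modulo lcm(24, 11) = 264: x ≡ 213 (mod 264).
Verify: 213 mod 3 = 0 ✓, 213 mod 8 = 5 ✓, 213 mod 11 = 4 ✓.

x ≡ 213 (mod 264).


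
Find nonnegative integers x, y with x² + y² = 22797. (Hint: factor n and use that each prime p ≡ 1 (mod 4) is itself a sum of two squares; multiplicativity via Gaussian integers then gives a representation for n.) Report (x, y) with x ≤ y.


Step 1: Factor n = 22797 = 3^2 · 17 · 149.
Step 2: Check the mod-4 condition on each prime factor: 3 ≡ 3 (mod 4), exponent 2 (must be even); 17 ≡ 1 (mod 4), exponent 1; 149 ≡ 1 (mod 4), exponent 1.
All primes ≡ 3 (mod 4) appear to even exponent (or don't appear), so by the two-squares theorem n IS expressible as a sum of two squares.
Step 3: Build a representation. Group n = k² · m with k = 3 and m = 17 · 149 = 2533 (a product of primes ≡ 1 (mod 4)); a representation of m scales to one of n via (k·x)² + (k·y)² = k²(x² + y²). Each prime p ≡ 1 (mod 4) is itself a sum of two squares; find a² by testing p − a² for a perfect square:
  17: 17 − 1² = 16 = 4² ⇒ 17 = 1² + 4².
  149: 149 − 1² = 148, 149 − 2² = 145, 149 − 3² = 140, 149 − 4² = 133, 149 − 5² = 124, 149 − 6² = 113, 149 − 7² = 100 = 10² ⇒ 149 = 7² + 10².
  Combine using the Brahmagupta–Fibonacci identity (a² + b²)(c² + d²) = (ac − bd)² + (ad + bc)² = (ac + bd)² + (ad − bc)²:
  17 · 149 = 2533: from (1² + 4²)(7² + 10²), take (1·7 − 4·10, 1·10 + 4·7) = (7 − 40, 10 + 28) = (-33, 38); dropping signs (only squares matter) gives (33, 38); check 33² + 38² = 1089 + 1444 = 2533 ✓.
  Scale by k = 3: (3·33, 3·38) = (99, 114).
Step 4: Order so x ≤ y and verify: 99² + 114² = 9801 + 12996 = 22797 = n. ✓

n = 22797 = 99² + 114² (one valid representation with x ≤ y).


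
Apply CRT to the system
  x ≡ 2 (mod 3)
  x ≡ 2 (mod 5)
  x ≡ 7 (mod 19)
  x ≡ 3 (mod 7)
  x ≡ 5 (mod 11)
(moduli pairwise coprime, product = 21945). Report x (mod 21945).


Product of moduli M = 3 · 5 · 19 · 7 · 11 = 21945.
Merge one congruence at a time:
  Start: x ≡ 2 (mod 3).
  Combine with x ≡ 2 (mod 5); new modulus lcm = 15.
    Write x = 2 + 3·t and substitute into x ≡ 2 (mod 5): 3·t ≡ 2 − 2 = 0 (mod 5).
    The inverse of 3 mod 5 is 2 (since 3·2 = 6 = 1·5 + 1), so t ≡ 2·0 = 0 ≡ 0 (mod 5).
    Then x = 2 + 3·0 = 2, valid modulo lcm(3, 5) = 15: x ≡ 2 (mod 15).
  Combine with x ≡ 7 (mod 19); new modulus lcm = 285.
    Write x = 2 + 15·t and substitute into x ≡ 7 (mod 19): 15·t ≡ 7 − 2 = 5 (mod 19).
    The inverse of 15 mod 19 is 14 (since 15·14 = 210 = 11·19 + 1), so t ≡ 14·5 = 70 ≡ 13 (mod 19).
    Then x = 2 + 15·13 = 197, valid modulo lcm(15, 19) = 285: x ≡ 197 (mod 285).
  Combine with x ≡ 3 (mod 7); new modulus lcm = 1995.
    Write x = 197 + 285·t and substitute into x ≡ 3 (mod 7): 285·t ≡ 3 − 197 = -194 (mod 7).
    Reduce coefficients mod 7: 5·t ≡ 2 (mod 7).
    The inverse of 5 mod 7 is 3 (since 5·3 = 15 = 2·7 + 1), so t ≡ 3·2 = 6 ≡ 6 (mod 7).
    Then x = 197 + 285·6 = 1907, valid modulo lcm(285, 7) = 1995: x ≡ 1907 (mod 1995).
  Combine with x ≡ 5 (mod 11); new modulus lcm = 21945.
    Write x = 1907 + 1995·t and substitute into x ≡ 5 (mod 11): 1995·t ≡ 5 − 1907 = -1902 (mod 11).
    Reduce coefficients mod 11: 4·t ≡ 1 (mod 11).
    The inverse of 4 mod 11 is 3 (since 4·3 = 12 = 1·11 + 1), so t ≡ 3·1 = 3 ≡ 3 (mod 11).
    Then x = 1907 + 1995·3 = 7892, valid modulo lcm(1995, 11) = 21945: x ≡ 7892 (mod 21945).
Verify against each original: 7892 mod 3 = 2, 7892 mod 5 = 2, 7892 mod 19 = 7, 7892 mod 7 = 3, 7892 mod 11 = 5.

x ≡ 7892 (mod 21945).


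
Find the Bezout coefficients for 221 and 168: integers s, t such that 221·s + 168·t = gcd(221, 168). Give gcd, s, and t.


Euclidean algorithm on (221, 168) — divide until remainder is 0:
  221 = 1 · 168 + 53
  168 = 3 · 53 + 9
  53 = 5 · 9 + 8
  9 = 1 · 8 + 1
  8 = 8 · 1 + 0
gcd(221, 168) = 1.
Track Bezout coefficients alongside the remainders: start with r₀ = 221 = a·1 + b·0 (s = 1, t = 0) and r₁ = 168 = a·0 + b·1 (s = 0, t = 1); each new remainder r_{k+1} = r_{k-1} − q_k·r_k inherits s_{k+1} = s_{k-1} − q_k·s_k, t_{k+1} = t_{k-1} − q_k·t_k, so r_k = a·s_k + b·t_k at every step:
  q = 1: r = 53, s = 1 − 1·0 = 1, t = 0 − 1·1 = -1  (check: 221·1 + 168·(-1) = 53)
  q = 3: r = 9, s = 0 − 3·1 = -3, t = 1 − 3·(-1) = 4  (check: 221·(-3) + 168·4 = 9)
  q = 5: r = 8, s = 1 − 5·(-3) = 16, t = -1 − 5·4 = -21  (check: 221·16 + 168·(-21) = 8)
  q = 1: r = 1, s = -3 − 1·16 = -19, t = 4 − 1·(-21) = 25  (check: 221·(-19) + 168·25 = 1)
The row with r = 1 (the gcd) gives the Bezout coefficients s = -19, t = 25.
Result: 221 · (-19) + 168 · (25) = 1.

gcd(221, 168) = 1; s = -19, t = 25 (check: 221·(-19) + 168·25 = 1).


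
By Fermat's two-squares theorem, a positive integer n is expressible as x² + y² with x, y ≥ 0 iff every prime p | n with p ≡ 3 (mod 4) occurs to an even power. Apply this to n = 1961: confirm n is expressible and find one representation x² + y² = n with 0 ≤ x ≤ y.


Step 1: Factor n = 1961 = 37 · 53.
Step 2: Check the mod-4 condition on each prime factor: 37 ≡ 1 (mod 4), exponent 1; 53 ≡ 1 (mod 4), exponent 1.
All primes ≡ 3 (mod 4) appear to even exponent (or don't appear), so by the two-squares theorem n IS expressible as a sum of two squares.
Step 3: Build a representation. Here n = 37 · 53 is a product of primes ≡ 1 (mod 4). Each prime p ≡ 1 (mod 4) is itself a sum of two squares; find a² by testing p − a² for a perfect square:
  37: 37 − 1² = 36 = 6² ⇒ 37 = 1² + 6².
  53: 53 − 1² = 52, 53 − 2² = 49 = 7² ⇒ 53 = 2² + 7².
  Combine using the Brahmagupta–Fibonacci identity (a² + b²)(c² + d²) = (ac − bd)² + (ad + bc)² = (ac + bd)² + (ad − bc)²:
  37 · 53 = 1961: from (1² + 6²)(2² + 7²), take (1·2 − 6·7, 1·7 + 6·2) = (2 − 42, 7 + 12) = (-40, 19); dropping signs (only squares matter) gives (40, 19); check 40² + 19² = 1600 + 361 = 1961 ✓.
Step 4: Order so x ≤ y and verify: 19² + 40² = 361 + 1600 = 1961 = n. ✓

n = 1961 = 19² + 40² (one valid representation with x ≤ y).


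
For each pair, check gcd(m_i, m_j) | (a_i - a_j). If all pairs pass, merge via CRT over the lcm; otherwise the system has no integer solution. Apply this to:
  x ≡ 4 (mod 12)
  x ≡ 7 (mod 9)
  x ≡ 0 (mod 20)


Moduli 12, 9, 20 are not pairwise coprime, so CRT works modulo lcm(m_i) when all pairwise compatibility conditions hold.
Pairwise compatibility: gcd(m_i, m_j) must divide a_i - a_j for every pair.
Merge one congruence at a time:
  Start: x ≡ 4 (mod 12).
  Combine with x ≡ 7 (mod 9): gcd(12, 9) = 3; 7 - 4 = 3, which IS divisible by 3, so compatible.
    Write x = 4 + 12·t and substitute into x ≡ 7 (mod 9): 12·t ≡ 7 − 4 = 3 (mod 9).
    Divide the congruence (and modulus) by g = 3: 4·t ≡ 1 (mod 3).
    Reduce coefficients mod 3: 1·t ≡ 1 (mod 3).
    So t ≡ 1 (mod 3).
    Then x = 4 + 12·1 = 16, valid modulo lcm(12, 9) = 36: x ≡ 16 (mod 36).
  Combine with x ≡ 0 (mod 20): gcd(36, 20) = 4; 0 - 16 = -16, which IS divisible by 4, so compatible.
    Write x = 16 + 36·t and substitute into x ≡ 0 (mod 20): 36·t ≡ 0 − 16 = -16 (mod 20).
    Divide the congruence (and modulus) by g = 4: 9·t ≡ -4 (mod 5).
    Reduce coefficients mod 5: 4·t ≡ 1 (mod 5).
    The inverse of 4 mod 5 is 4 (since 4·4 = 16 = 3·5 + 1), so t ≡ 4·1 = 4 ≡ 4 (mod 5).
    Then x = 16 + 36·4 = 160, valid modulo lcm(36, 20) = 180: x ≡ 160 (mod 180).
Verify: 160 mod 12 = 4, 160 mod 9 = 7, 160 mod 20 = 0.

x ≡ 160 (mod 180).


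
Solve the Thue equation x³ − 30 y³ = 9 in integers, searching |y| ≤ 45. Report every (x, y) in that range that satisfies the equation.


The equation is x³ - 30y³ = 9. For fixed y, x³ = 30·y³ + 9, so a solution requires the RHS to be a perfect cube.
Strategy: iterate y from -45 to 45, compute RHS = 30·y³ + 9, and check whether it is a (positive or negative) perfect cube.
Check small values of y:
  y = 0: RHS = 9 is not a perfect cube.
  y = 1: RHS = 39 is not a perfect cube.
  y = -1: RHS = -21 is not a perfect cube.
  y = 2: RHS = 249 is not a perfect cube.
  y = -2: RHS = -231 is not a perfect cube.
  y = 3: RHS = 819 is not a perfect cube.
  y = -3: RHS = -801 is not a perfect cube.
Continuing the search up to |y| = 45 finds no solutions either.
No (x, y) in the scanned range satisfies the equation.

No integer solutions with |y| ≤ 45.


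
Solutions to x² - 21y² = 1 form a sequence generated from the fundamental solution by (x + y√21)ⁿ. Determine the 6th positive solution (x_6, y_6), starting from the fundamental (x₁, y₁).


Step 1: Find the fundamental solution (x₁, y₁) of x² - 21y² = 1.
  Expand √21 as a continued fraction. a₀ = ⌊√21⌋ = 4; iterate m_{k+1} = d_k·a_k − m_k, d_{k+1} = (21 − m_{k+1}²)/d_k, a_{k+1} = ⌊(a₀ + m_{k+1})/d_{k+1}⌋ (starting m₀ = 0, d₀ = 1), with convergents p_k = a_k·p_{k-1} + p_{k-2}, q_k = a_k·q_{k-1} + q_{k-2} (p₋₁ = 1, q₋₁ = 0):
  k = 0: a₀ = 4; p₀/q₀ = 4/1; p₀² − 21·q₀² = 16 − 21 = -5.
  k = 1: m = 4, d = 5, a = ⌊(4 + 4)/5⌋ = 1; p/q = (1·4 + 1)/(1·1 + 0) = 5/1; p² − 21·q² = 25 − 21 = 4.
  k = 2: m = 1, d = 4, a = ⌊(4 + 1)/4⌋ = 1; p/q = (1·5 + 4)/(1·1 + 1) = 9/2; p² − 21·q² = 81 − 84 = -3.
  k = 3: m = 3, d = 3, a = ⌊(4 + 3)/3⌋ = 2; p/q = (2·9 + 5)/(2·2 + 1) = 23/5; p² − 21·q² = 529 − 525 = 4.
  k = 4: m = 3, d = 4, a = ⌊(4 + 3)/4⌋ = 1; p/q = (1·23 + 9)/(1·5 + 2) = 32/7; p² − 21·q² = 1024 − 1029 = -5.
  k = 5: m = 1, d = 5, a = ⌊(4 + 1)/5⌋ = 1; p/q = (1·32 + 23)/(1·7 + 5) = 55/12; p² − 21·q² = 3025 − 3024 = 1.
  The first convergent with p² − 21·q² = 1 gives the fundamental solution (x₁, y₁) = (55, 12).
Step 2: Apply the recurrence (x_{n+1}, y_{n+1}) = (x₁x_n + 21y₁y_n, x₁y_n + y₁x_n) repeatedly.
  From (x_1, y_1) = (55, 12): x_2 = 55·55 + 21·12·12 = 6049; y_2 = 55·12 + 12·55 = 1320.
  From (x_2, y_2) = (6049, 1320): x_3 = 55·6049 + 21·12·1320 = 665335; y_3 = 55·1320 + 12·6049 = 145188.
  From (x_3, y_3) = (665335, 145188): x_4 = 55·665335 + 21·12·145188 = 73180801; y_4 = 55·145188 + 12·665335 = 15969360.
  From (x_4, y_4) = (73180801, 15969360): x_5 = 55·73180801 + 21·12·15969360 = 8049222775; y_5 = 55·15969360 + 12·73180801 = 1756484412.
  From (x_5, y_5) = (8049222775, 1756484412): x_6 = 55·8049222775 + 21·12·1756484412 = 885341324449; y_6 = 55·1756484412 + 12·8049222775 = 193197315960.
Step 3: Verify x_6² - 21·y_6² = 783829260777109485153601 - 783829260777109485153600 = 1 (should be 1). ✓

(x_1, y_1) = (55, 12); (x_6, y_6) = (885341324449, 193197315960).


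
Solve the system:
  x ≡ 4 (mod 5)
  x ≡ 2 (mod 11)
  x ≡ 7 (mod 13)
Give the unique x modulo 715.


Moduli 5, 11, 13 are pairwise coprime; by CRT there is a unique solution modulo M = 5 · 11 · 13 = 715.
Solve pairwise, accumulating the modulus:
  Start with x ≡ 4 (mod 5).
  Combine with x ≡ 2 (mod 11): since gcd(5, 11) = 1, we get a unique residue mod 55.
    Write x = 4 + 5·t and substitute into x ≡ 2 (mod 11): 5·t ≡ 2 − 4 = -2 (mod 11).
    Reduce coefficients mod 11: 5·t ≡ 9 (mod 11).
    The inverse of 5 mod 11 is 9 (since 5·9 = 45 = 4·11 + 1), so t ≡ 9·9 = 81 ≡ 4 (mod 11).
    Then x = 4 + 5·4 = 24, valid modulo lcm(5, 11) = 55: x ≡ 24 (mod 55).
  Combine with x ≡ 7 (mod 13): since gcd(55, 13) = 1, we get a unique residue mod 715.
    Write x = 24 + 55·t and substitute into x ≡ 7 (mod 13): 55·t ≡ 7 − 24 = -17 (mod 13).
    Reduce coefficients mod 13: 3·t ≡ 9 (mod 13).
    The inverse of 3 mod 13 is 9 (since 3·9 = 27 = 2·13 + 1), so t ≡ 9·9 = 81 ≡ 3 (mod 13).
    Then x = 24 + 55·3 = 189, valid modulo lcm(55, 13) = 715: x ≡ 189 (mod 715).
Verify: 189 mod 5 = 4 ✓, 189 mod 11 = 2 ✓, 189 mod 13 = 7 ✓.

x ≡ 189 (mod 715).


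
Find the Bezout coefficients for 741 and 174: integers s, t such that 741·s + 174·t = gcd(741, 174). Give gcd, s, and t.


Euclidean algorithm on (741, 174) — divide until remainder is 0:
  741 = 4 · 174 + 45
  174 = 3 · 45 + 39
  45 = 1 · 39 + 6
  39 = 6 · 6 + 3
  6 = 2 · 3 + 0
gcd(741, 174) = 3.
Track Bezout coefficients alongside the remainders: start with r₀ = 741 = a·1 + b·0 (s = 1, t = 0) and r₁ = 174 = a·0 + b·1 (s = 0, t = 1); each new remainder r_{k+1} = r_{k-1} − q_k·r_k inherits s_{k+1} = s_{k-1} − q_k·s_k, t_{k+1} = t_{k-1} − q_k·t_k, so r_k = a·s_k + b·t_k at every step:
  q = 4: r = 45, s = 1 − 4·0 = 1, t = 0 − 4·1 = -4  (check: 741·1 + 174·(-4) = 45)
  q = 3: r = 39, s = 0 − 3·1 = -3, t = 1 − 3·(-4) = 13  (check: 741·(-3) + 174·13 = 39)
  q = 1: r = 6, s = 1 − 1·(-3) = 4, t = -4 − 1·13 = -17  (check: 741·4 + 174·(-17) = 6)
  q = 6: r = 3, s = -3 − 6·4 = -27, t = 13 − 6·(-17) = 115  (check: 741·(-27) + 174·115 = 3)
The row with r = 3 (the gcd) gives the Bezout coefficients s = -27, t = 115.
Result: 741 · (-27) + 174 · (115) = 3.

gcd(741, 174) = 3; s = -27, t = 115 (check: 741·(-27) + 174·115 = 3).


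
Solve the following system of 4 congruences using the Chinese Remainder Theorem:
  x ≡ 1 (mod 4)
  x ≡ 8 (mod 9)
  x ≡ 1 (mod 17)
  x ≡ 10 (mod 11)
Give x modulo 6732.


Product of moduli M = 4 · 9 · 17 · 11 = 6732.
Merge one congruence at a time:
  Start: x ≡ 1 (mod 4).
  Combine with x ≡ 8 (mod 9); new modulus lcm = 36.
    Write x = 1 + 4·t and substitute into x ≡ 8 (mod 9): 4·t ≡ 8 − 1 = 7 (mod 9).
    The inverse of 4 mod 9 is 7 (since 4·7 = 28 = 3·9 + 1), so t ≡ 7·7 = 49 ≡ 4 (mod 9).
    Then x = 1 + 4·4 = 17, valid modulo lcm(4, 9) = 36: x ≡ 17 (mod 36).
  Combine with x ≡ 1 (mod 17); new modulus lcm = 612.
    Write x = 17 + 36·t and substitute into x ≡ 1 (mod 17): 36·t ≡ 1 − 17 = -16 (mod 17).
    Reduce coefficients mod 17: 2·t ≡ 1 (mod 17).
    The inverse of 2 mod 17 is 9 (since 2·9 = 18 = 1·17 + 1), so t ≡ 9·1 = 9 ≡ 9 (mod 17).
    Then x = 17 + 36·9 = 341, valid modulo lcm(36, 17) = 612: x ≡ 341 (mod 612).
  Combine with x ≡ 10 (mod 11); new modulus lcm = 6732.
    Write x = 341 + 612·t and substitute into x ≡ 10 (mod 11): 612·t ≡ 10 − 341 = -331 (mod 11).
    Reduce coefficients mod 11: 7·t ≡ 10 (mod 11).
    The inverse of 7 mod 11 is 8 (since 7·8 = 56 = 5·11 + 1), so t ≡ 8·10 = 80 ≡ 3 (mod 11).
    Then x = 341 + 612·3 = 2177, valid modulo lcm(612, 11) = 6732: x ≡ 2177 (mod 6732).
Verify against each original: 2177 mod 4 = 1, 2177 mod 9 = 8, 2177 mod 17 = 1, 2177 mod 11 = 10.

x ≡ 2177 (mod 6732).


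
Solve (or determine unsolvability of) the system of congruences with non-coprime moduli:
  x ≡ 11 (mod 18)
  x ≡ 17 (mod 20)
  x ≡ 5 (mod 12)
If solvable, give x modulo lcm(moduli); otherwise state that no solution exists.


Moduli 18, 20, 12 are not pairwise coprime, so CRT works modulo lcm(m_i) when all pairwise compatibility conditions hold.
Pairwise compatibility: gcd(m_i, m_j) must divide a_i - a_j for every pair.
Merge one congruence at a time:
  Start: x ≡ 11 (mod 18).
  Combine with x ≡ 17 (mod 20): gcd(18, 20) = 2; 17 - 11 = 6, which IS divisible by 2, so compatible.
    Write x = 11 + 18·t and substitute into x ≡ 17 (mod 20): 18·t ≡ 17 − 11 = 6 (mod 20).
    Divide the congruence (and modulus) by g = 2: 9·t ≡ 3 (mod 10).
    The inverse of 9 mod 10 is 9 (since 9·9 = 81 = 8·10 + 1), so t ≡ 9·3 = 27 ≡ 7 (mod 10).
    Then x = 11 + 18·7 = 137, valid modulo lcm(18, 20) = 180: x ≡ 137 (mod 180).
  Combine with x ≡ 5 (mod 12): gcd(180, 12) = 12; 5 - 137 = -132, which IS divisible by 12, so compatible.
    Write x = 137 + 180·t and substitute into x ≡ 5 (mod 12): 180·t ≡ 5 − 137 = -132 (mod 12).
    Divide the congruence (and modulus) by g = 12: 15·t ≡ -11 (mod 1).
    Modulo 1 every t works; take t = 0.
    Then x = 137 + 180·0 = 137, valid modulo lcm(180, 12) = 180: x ≡ 137 (mod 180).
Verify: 137 mod 18 = 11, 137 mod 20 = 17, 137 mod 12 = 5.

x ≡ 137 (mod 180).
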